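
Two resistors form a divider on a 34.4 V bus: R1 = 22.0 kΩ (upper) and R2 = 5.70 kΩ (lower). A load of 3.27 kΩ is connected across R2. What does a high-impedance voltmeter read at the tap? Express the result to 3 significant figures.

V_out ≈ 2.97 V

The load sits in parallel with R2: R2‖R_L = (5.70 × 3.27) / (5.70 + 3.27) = 2.078 kΩ.
V_out = 34.4 × 2.078 / (22.0 + 2.078) = 34.4 × 2.078/24.08 = 2.97 V.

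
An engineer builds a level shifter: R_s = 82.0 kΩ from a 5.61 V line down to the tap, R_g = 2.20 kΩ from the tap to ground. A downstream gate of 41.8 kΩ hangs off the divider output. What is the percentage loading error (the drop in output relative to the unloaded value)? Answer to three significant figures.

The divider's output (Thévenin) resistance is R_s‖R_g = 2.143 kΩ.
Fractional drop under load = R_th/(R_th + R_L) = 2.143 / (2.143 + 41.8) = 0.04876.
So the output falls by 4.88 %.

4.88 %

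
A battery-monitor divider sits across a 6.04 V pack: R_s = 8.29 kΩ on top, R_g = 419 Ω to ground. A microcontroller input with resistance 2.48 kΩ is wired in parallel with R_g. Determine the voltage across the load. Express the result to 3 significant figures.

The load sits in parallel with R_g: R_g‖R_L = (419 × 2480) / (419 + 2480) = 358.4 Ω.
V_out = 6.04 × 358.4 / (8290 + 358.4) = 6.04 × 358.4/8648 = 0.250 V.

V_out ≈ 0.250 V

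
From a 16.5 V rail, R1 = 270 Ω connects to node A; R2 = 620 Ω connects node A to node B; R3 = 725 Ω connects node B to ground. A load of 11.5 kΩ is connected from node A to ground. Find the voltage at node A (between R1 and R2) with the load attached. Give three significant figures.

V ≈ 13.5 V

Below node A the series string R2+R3 = 1345 Ω sits in parallel with the 11500 Ω load: 1204 Ω.
V_A = 16.5 × 1204/(270 + 1204) = 13.5 V.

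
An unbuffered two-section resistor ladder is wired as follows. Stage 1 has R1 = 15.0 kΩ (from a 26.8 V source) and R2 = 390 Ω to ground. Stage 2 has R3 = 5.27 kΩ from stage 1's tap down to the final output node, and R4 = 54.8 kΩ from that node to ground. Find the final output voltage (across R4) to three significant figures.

Stage 2 presents R3+R4 = 60070 Ω as a load on stage 1's tap.
Stage 1's lower leg becomes R2‖(R3+R4) = 387.5 Ω, so V_mid = 26.8 × 387.5/15390 = 0.6749 V.
Stage 2 is itself unloaded: V_out = V_mid × R4/(R3+R4) = 0.6749 × 54800/60070 = 0.616 V.

V_out ≈ 0.616 V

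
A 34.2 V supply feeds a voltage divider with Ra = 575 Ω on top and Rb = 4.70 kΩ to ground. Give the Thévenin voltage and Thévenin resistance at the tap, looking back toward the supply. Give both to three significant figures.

V_th is the open-circuit tap voltage: 34.2 × 4700/(575 + 4700) = 30.5 V.
With the supply zeroed, Ra and Rb appear in parallel from the tap: R_th = Ra‖Rb = (575 × 4700)/5275 = 512 Ω.

V_th = 30.5 V, R_th = 512 Ω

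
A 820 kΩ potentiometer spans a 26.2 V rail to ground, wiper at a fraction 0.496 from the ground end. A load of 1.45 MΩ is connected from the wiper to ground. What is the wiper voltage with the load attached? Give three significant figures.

V ≈ 11.4 V

The wiper splits the pot into (1−α)R = 413.3 kΩ above and αR = 406.7 kΩ below.
Lower section ‖ load = 317.6 kΩ.
V_wiper = 26.2 × 317.6/(413.3 + 317.6) = 11.4 V.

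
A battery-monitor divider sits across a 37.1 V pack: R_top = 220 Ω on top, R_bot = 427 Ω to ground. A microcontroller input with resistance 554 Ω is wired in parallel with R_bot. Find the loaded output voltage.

The load sits in parallel with R_bot: R_bot‖R_L = (427 × 554) / (427 + 554) = 241.1 Ω.
V_out = 37.1 × 241.1 / (220 + 241.1) = 37.1 × 241.1/461.1 = 19.4 V.

V_out ≈ 19.4 V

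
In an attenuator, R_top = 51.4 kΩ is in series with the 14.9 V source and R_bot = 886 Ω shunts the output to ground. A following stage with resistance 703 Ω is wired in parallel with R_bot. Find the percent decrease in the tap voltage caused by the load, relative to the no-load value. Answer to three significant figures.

55.3 %

The divider's output (Thévenin) resistance is R_top‖R_bot = 871.0 Ω.
Fractional drop under load = R_th/(R_th + R_L) = 871.0 / (871.0 + 703) = 0.5534.
So the output falls by 55.3 %.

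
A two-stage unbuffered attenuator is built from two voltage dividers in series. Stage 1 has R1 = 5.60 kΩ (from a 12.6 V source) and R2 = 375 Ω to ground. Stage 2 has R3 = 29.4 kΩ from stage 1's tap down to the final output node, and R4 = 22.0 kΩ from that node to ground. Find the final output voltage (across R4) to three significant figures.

Stage 2 presents R3+R4 = 51400 Ω as a load on stage 1's tap.
Stage 1's lower leg becomes R2‖(R3+R4) = 372.3 Ω, so V_mid = 12.6 × 372.3/5972 = 0.7854 V.
Stage 2 is itself unloaded: V_out = V_mid × R4/(R3+R4) = 0.7854 × 22000/51400 = 0.336 V.

V_out ≈ 0.336 V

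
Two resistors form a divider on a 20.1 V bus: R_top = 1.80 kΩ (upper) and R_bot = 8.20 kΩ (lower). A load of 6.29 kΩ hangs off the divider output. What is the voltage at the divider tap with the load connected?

The load sits in parallel with R_bot: R_bot‖R_L = (8.20 × 6.29) / (8.20 + 6.29) = 3.560 kΩ.
V_out = 20.1 × 3.560 / (1.80 + 3.560) = 20.1 × 3.560/5.360 = 13.3 V.
(Unloaded it would have been 16.5 V.)

V_out ≈ 13.3 V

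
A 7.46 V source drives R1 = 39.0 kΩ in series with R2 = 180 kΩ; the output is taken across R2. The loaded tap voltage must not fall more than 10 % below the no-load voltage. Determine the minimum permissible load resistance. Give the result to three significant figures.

Output resistance R_th = R1‖R2 = (39.0 × 180)/219.0 = 32.05 kΩ.
The fractional drop is R_th/(R_th + R_L); requiring this ≤ 0.100 gives R_L ≥ R_th(1/0.100 − 1) = 32.05 × 9.000 = 288 kΩ.

R_L(min) ≈ 288 kΩ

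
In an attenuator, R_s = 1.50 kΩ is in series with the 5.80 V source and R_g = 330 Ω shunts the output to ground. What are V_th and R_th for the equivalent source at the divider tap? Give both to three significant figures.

V_th is the open-circuit tap voltage: 5.80 × 330/(1500 + 330) = 1.05 V.
With the supply zeroed, R_s and R_g appear in parallel from the tap: R_th = R_s‖R_g = (1500 × 330)/1830 = 270 Ω.

V_th = 1.05 V, R_th = 270 Ω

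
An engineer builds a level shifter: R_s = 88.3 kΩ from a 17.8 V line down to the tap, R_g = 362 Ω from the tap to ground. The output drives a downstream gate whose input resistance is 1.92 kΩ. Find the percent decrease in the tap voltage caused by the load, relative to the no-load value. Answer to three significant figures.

15.8 %

Unloaded V = 17.8 × 362/88660 = 0.07268 V.
Loaded: R_g‖R_L = 304.6 Ω, giving V = 17.8 × 304.6/88600 = 0.06119 V.
Drop = (0.07268 − 0.06119) / 0.07268 = 15.8 %.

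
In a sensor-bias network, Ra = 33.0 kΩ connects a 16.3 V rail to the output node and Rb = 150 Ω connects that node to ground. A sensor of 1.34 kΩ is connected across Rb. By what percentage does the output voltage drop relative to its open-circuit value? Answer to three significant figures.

10.0 %

The divider's output (Thévenin) resistance is Ra‖Rb = 149.3 Ω.
Fractional drop under load = R_th/(R_th + R_L) = 149.3 / (149.3 + 1340) = 0.1003.
So the output falls by 10.0 %.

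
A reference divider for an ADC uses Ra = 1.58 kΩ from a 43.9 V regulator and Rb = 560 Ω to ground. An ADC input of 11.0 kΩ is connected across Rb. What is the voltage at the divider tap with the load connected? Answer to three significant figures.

The load sits in parallel with Rb: Rb‖R_L = (560 × 11000) / (560 + 11000) = 532.9 Ω.
V_out = 43.9 × 532.9 / (1580 + 532.9) = 43.9 × 532.9/2113 = 11.1 V.

V_out ≈ 11.1 V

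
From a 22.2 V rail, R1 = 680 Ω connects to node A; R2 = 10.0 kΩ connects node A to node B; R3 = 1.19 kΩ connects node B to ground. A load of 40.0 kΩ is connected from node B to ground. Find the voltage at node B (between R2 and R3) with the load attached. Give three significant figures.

At node B, R3 is in parallel with the load: R3‖R_L = 1156 Ω.
Below node A the resistance is R2 + (R3‖R_L) = 11160 Ω, so V_A = 22.2 × 11160/11840 = 20.92 V.
Then V_B = V_A × (R3‖R_L)/(R2 + R3‖R_L) = 20.92 × 1156/11160 = 2.17 V.

V ≈ 2.17 V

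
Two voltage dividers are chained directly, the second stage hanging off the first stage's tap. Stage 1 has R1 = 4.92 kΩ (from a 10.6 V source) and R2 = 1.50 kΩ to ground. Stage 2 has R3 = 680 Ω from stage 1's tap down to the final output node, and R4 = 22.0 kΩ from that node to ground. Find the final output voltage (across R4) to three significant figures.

V_out ≈ 2.29 V

Stage 2 presents R3+R4 = 22680 Ω as a load on stage 1's tap.
Stage 1's lower leg becomes R2‖(R3+R4) = 1407 Ω, so V_mid = 10.6 × 1407/6327 = 2.357 V.
Stage 2 is itself unloaded: V_out = V_mid × R4/(R3+R4) = 2.357 × 22000/22680 = 2.29 V.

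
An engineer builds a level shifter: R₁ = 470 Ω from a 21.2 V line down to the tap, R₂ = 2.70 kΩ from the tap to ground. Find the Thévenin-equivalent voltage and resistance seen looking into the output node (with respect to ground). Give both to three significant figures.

V_th = 18.1 V, R_th = 400 Ω

V_th is the open-circuit tap voltage: 21.2 × 2700/(470 + 2700) = 18.1 V.
With the supply zeroed, R₁ and R₂ appear in parallel from the tap: R_th = R₁‖R₂ = (470 × 2700)/3170 = 400 Ω.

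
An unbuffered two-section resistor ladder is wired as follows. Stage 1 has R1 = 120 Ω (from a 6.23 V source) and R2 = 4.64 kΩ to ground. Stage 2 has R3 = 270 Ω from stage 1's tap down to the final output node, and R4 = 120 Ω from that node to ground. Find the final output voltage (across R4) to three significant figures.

V_out ≈ 1.44 V

Stage 2 presents R3+R4 = 390.0 Ω as a load on stage 1's tap.
Stage 1's lower leg becomes R2‖(R3+R4) = 359.8 Ω, so V_mid = 6.23 × 359.8/479.8 = 4.672 V.
Stage 2 is itself unloaded: V_out = V_mid × R4/(R3+R4) = 4.672 × 120/390.0 = 1.44 V.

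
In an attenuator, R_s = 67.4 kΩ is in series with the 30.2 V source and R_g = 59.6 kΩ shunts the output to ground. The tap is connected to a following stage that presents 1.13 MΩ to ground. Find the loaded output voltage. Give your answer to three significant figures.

The load sits in parallel with R_g: R_g‖R_L = (59.6 × 1130) / (59.6 + 1130) = 56.61 kΩ.
V_out = 30.2 × 56.61 / (67.4 + 56.61) = 30.2 × 56.61/124.0 = 13.8 V.

V_out ≈ 13.8 V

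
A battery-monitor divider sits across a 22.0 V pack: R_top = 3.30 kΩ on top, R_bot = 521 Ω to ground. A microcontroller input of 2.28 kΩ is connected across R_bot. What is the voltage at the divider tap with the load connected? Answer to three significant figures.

The load sits in parallel with R_bot: R_bot‖R_L = (521 × 2280) / (521 + 2280) = 424.1 Ω.
V_out = 22.0 × 424.1 / (3300 + 424.1) = 22.0 × 424.1/3724 = 2.51 V.
(Unloaded it would have been 3.00 V.)

V_out ≈ 2.51 V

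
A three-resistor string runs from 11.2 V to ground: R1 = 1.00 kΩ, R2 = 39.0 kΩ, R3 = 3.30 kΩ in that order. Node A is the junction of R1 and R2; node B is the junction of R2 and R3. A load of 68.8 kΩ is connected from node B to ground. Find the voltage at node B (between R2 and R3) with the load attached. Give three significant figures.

V ≈ 0.817 V

At node B, R3 is in parallel with the load: R3‖R_L = 3.149 kΩ.
Below node A the resistance is R2 + (R3‖R_L) = 42.15 kΩ, so V_A = 11.2 × 42.15/43.15 = 10.94 V.
Then V_B = V_A × (R3‖R_L)/(R2 + R3‖R_L) = 10.94 × 3.149/42.15 = 0.817 V.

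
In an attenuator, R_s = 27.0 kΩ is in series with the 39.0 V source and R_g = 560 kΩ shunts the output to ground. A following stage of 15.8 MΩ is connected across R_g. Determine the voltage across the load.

The load sits in parallel with R_g: R_g‖R_L = (560 × 15800) / (560 + 15800) = 540.8 kΩ.
V_out = 39.0 × 540.8 / (27.0 + 540.8) = 39.0 × 540.8/567.8 = 37.1 V.

V_out ≈ 37.1 V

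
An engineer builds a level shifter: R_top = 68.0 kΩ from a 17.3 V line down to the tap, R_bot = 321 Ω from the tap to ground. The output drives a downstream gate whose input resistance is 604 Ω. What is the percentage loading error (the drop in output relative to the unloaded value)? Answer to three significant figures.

Unloaded V = 17.3 × 321/68320 = 0.08128 V.
Loaded: R_bot‖R_L = 209.6 Ω, giving V = 17.3 × 209.6/68210 = 0.05316 V.
Drop = (0.08128 − 0.05316) / 0.08128 = 34.6 %.

34.6 %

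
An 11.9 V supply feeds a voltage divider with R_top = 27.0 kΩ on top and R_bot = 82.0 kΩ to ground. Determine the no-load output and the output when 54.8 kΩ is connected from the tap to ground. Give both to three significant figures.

Unloaded: 8.95 V; loaded: 6.53 V

Open-circuit: V = 11.9 × 82.0/(27.0 + 82.0) = 8.95 V.
With the load, R_bot becomes R_bot‖R_L = 32.85 kΩ, so V = 11.9 × 32.85/59.85 = 6.53 V.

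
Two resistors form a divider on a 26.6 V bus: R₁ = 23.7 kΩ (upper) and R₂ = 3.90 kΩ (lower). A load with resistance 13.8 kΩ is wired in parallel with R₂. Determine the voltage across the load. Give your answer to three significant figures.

V_out ≈ 3.02 V

The load sits in parallel with R₂: R₂‖R_L = (3.90 × 13.8) / (3.90 + 13.8) = 3.041 kΩ.
V_out = 26.6 × 3.041 / (23.7 + 3.041) = 26.6 × 3.041/26.74 = 3.02 V.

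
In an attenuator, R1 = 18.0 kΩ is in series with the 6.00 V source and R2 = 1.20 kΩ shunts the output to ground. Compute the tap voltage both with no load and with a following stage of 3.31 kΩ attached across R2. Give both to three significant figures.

Unloaded: 0.375 V; loaded: 0.280 V

Open-circuit: V = 6.00 × 1.20/(18.0 + 1.20) = 0.375 V.
With the load, R2 becomes R2‖R_L = 0.8807 kΩ, so V = 6.00 × 0.8807/18.88 = 0.280 V.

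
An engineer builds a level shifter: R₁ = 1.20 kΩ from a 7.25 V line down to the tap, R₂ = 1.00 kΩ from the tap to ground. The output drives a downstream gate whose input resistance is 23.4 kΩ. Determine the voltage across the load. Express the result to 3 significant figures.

V_out ≈ 3.22 V

The load sits in parallel with R₂: R₂‖R_L = (1.00 × 23.4) / (1.00 + 23.4) = 0.9590 kΩ.
V_out = 7.25 × 0.9590 / (1.20 + 0.9590) = 7.25 × 0.9590/2.159 = 3.22 V.
(Unloaded it would have been 3.30 V.)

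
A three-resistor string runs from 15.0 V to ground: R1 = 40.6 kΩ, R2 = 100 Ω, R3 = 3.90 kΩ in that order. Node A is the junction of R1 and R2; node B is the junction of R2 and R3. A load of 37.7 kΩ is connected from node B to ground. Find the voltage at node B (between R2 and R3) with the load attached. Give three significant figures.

At node B, R3 is in parallel with the load: R3‖R_L = 3534 Ω.
Below node A the resistance is R2 + (R3‖R_L) = 3634 Ω, so V_A = 15.0 × 3634/44230 = 1.232 V.
Then V_B = V_A × (R3‖R_L)/(R2 + R3‖R_L) = 1.232 × 3534/3634 = 1.20 V.

V ≈ 1.20 V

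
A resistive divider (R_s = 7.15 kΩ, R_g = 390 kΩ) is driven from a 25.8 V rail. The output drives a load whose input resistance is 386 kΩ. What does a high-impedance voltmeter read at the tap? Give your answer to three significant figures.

V_out ≈ 24.9 V

The load sits in parallel with R_g: R_g‖R_L = (390 × 386) / (390 + 386) = 194.0 kΩ.
V_out = 25.8 × 194.0 / (7.15 + 194.0) = 25.8 × 194.0/201.1 = 24.9 V.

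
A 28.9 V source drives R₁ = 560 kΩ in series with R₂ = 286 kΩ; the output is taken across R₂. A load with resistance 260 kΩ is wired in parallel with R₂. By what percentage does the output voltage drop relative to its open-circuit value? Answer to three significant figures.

42.1 %

Unloaded V = 28.9 × 286/846.0 = 9.770 V.
Loaded: R₂‖R_L = 136.2 kΩ, giving V = 28.9 × 136.2/696.2 = 5.653 V.
Drop = (9.770 − 5.653) / 9.770 = 42.1 %.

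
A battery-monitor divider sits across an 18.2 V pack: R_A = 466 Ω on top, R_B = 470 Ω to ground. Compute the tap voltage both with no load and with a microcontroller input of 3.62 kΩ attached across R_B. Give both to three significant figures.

Open-circuit: V = 18.2 × 470/(466 + 470) = 9.14 V.
With the load, R_B becomes R_B‖R_L = 416.0 Ω, so V = 18.2 × 416.0/882.0 = 8.58 V.

Unloaded: 9.14 V; loaded: 8.58 V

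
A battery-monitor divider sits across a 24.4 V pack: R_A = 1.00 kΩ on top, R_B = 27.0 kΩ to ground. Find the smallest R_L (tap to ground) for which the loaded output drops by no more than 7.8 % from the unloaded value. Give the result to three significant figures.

R_L(min) ≈ 11.4 kΩ

Output resistance R_th = R_A‖R_B = (1000 × 27000)/28000 = 964.3 Ω.
The fractional drop is R_th/(R_th + R_L); requiring this ≤ 0.0780 gives R_L ≥ R_th(1/0.0780 − 1) = 964.3 × 11.82 = 11.4 kΩ.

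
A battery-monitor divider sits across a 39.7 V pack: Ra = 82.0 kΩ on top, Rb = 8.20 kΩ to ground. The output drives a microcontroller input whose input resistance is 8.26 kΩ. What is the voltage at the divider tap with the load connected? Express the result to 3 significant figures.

The load sits in parallel with Rb: Rb‖R_L = (8.20 × 8.26) / (8.20 + 8.26) = 4.115 kΩ.
V_out = 39.7 × 4.115 / (82.0 + 4.115) = 39.7 × 4.115/86.11 = 1.90 V.
(Unloaded it would have been 3.61 V.)

V_out ≈ 1.90 V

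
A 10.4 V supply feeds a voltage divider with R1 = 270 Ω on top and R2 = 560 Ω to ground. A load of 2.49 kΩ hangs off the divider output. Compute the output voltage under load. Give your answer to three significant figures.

The load sits in parallel with R2: R2‖R_L = (560 × 2490) / (560 + 2490) = 457.2 Ω.
V_out = 10.4 × 457.2 / (270 + 457.2) = 10.4 × 457.2/727.2 = 6.54 V.
(Unloaded it would have been 7.02 V.)

V_out ≈ 6.54 V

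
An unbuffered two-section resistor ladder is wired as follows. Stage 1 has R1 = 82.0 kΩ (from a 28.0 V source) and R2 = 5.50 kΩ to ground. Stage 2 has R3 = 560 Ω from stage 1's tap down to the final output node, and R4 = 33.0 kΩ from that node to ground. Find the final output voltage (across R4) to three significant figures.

V_out ≈ 1.50 V

Stage 2 presents R3+R4 = 33560 Ω as a load on stage 1's tap.
Stage 1's lower leg becomes R2‖(R3+R4) = 4726 Ω, so V_mid = 28.0 × 4726/86730 = 1.526 V.
Stage 2 is itself unloaded: V_out = V_mid × R4/(R3+R4) = 1.526 × 33000/33560 = 1.50 V.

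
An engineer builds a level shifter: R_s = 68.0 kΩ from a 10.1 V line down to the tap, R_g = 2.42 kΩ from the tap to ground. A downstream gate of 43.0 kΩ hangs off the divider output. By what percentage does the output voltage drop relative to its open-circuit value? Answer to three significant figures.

The divider's output (Thévenin) resistance is R_s‖R_g = 2.337 kΩ.
Fractional drop under load = R_th/(R_th + R_L) = 2.337 / (2.337 + 43.0) = 0.05154.
So the output falls by 5.15 %.

5.15 %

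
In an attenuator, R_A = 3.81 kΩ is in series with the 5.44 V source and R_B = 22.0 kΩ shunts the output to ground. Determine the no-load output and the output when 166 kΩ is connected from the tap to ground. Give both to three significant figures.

Open-circuit: V = 5.44 × 22.0/(3.81 + 22.0) = 4.64 V.
With the load, R_B becomes R_B‖R_L = 19.43 kΩ, so V = 5.44 × 19.43/23.24 = 4.55 V.

Unloaded: 4.64 V; loaded: 4.55 V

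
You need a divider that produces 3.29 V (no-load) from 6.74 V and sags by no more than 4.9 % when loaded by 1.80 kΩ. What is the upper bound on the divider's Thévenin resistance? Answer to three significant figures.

Loading drop = R_th/(R_th + R_L) ≤ 0.0490, so R_th ≤ R_L · ε/(1−ε) = 1.80 kΩ × 0.0490/0.9510 = 92.7 Ω.
(Any R1, R2 with R2/(R1+R2) = 0.488 and R1‖R2 ≤ 92.7 Ω will meet the spec.)

R_th ≤ 92.7 Ω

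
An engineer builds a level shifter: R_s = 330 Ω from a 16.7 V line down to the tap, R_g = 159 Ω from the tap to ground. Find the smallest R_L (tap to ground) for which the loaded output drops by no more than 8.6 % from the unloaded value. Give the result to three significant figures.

R_L(min) ≈ 1.14 kΩ

Output resistance R_th = R_s‖R_g = (330 × 159)/489.0 = 107.3 Ω.
The fractional drop is R_th/(R_th + R_L); requiring this ≤ 0.0860 gives R_L ≥ R_th(1/0.0860 − 1) = 107.3 × 10.63 = 1.14 kΩ.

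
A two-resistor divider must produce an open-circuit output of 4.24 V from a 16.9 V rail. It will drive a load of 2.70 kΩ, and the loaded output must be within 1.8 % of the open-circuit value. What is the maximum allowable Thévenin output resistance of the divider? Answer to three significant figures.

R_th ≤ 49.5 Ω

Loading drop = R_th/(R_th + R_L) ≤ 0.0180, so R_th ≤ R_L · ε/(1−ε) = 2.70 kΩ × 0.0180/0.9820 = 49.5 Ω.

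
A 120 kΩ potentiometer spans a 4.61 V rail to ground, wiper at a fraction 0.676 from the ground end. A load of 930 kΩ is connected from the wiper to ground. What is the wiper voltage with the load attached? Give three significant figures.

V ≈ 3.03 V

The wiper splits the pot into (1−α)R = 38.88 kΩ above and αR = 81.12 kΩ below.
Lower section ‖ load = 74.61 kΩ.
V_wiper = 4.61 × 74.61/(38.88 + 74.61) = 3.03 V.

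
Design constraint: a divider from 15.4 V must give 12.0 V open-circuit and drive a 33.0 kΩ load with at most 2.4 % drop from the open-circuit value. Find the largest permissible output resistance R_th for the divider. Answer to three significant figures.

R_th ≤ 811 Ω

Loading drop = R_th/(R_th + R_L) ≤ 0.0240, so R_th ≤ R_L · ε/(1−ε) = 33.0 kΩ × 0.0240/0.9760 = 811 Ω.
(Any R1, R2 with R2/(R1+R2) = 0.779 and R1‖R2 ≤ 811 Ω will meet the spec.)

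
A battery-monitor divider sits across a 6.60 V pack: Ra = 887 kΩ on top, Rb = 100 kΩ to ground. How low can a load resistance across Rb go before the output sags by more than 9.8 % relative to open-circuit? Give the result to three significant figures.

R_L(min) ≈ 827 kΩ

Output resistance R_th = Ra‖Rb = (887 × 100)/987.0 = 89.87 kΩ.
The fractional drop is R_th/(R_th + R_L); requiring this ≤ 0.0980 gives R_L ≥ R_th(1/0.0980 − 1) = 89.87 × 9.204 = 827 kΩ.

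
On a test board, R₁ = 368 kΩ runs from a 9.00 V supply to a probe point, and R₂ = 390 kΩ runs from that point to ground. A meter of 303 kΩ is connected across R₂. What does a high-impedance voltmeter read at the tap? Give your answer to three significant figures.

The load sits in parallel with R₂: R₂‖R_L = (390 × 303) / (390 + 303) = 170.5 kΩ.
V_out = 9.00 × 170.5 / (368 + 170.5) = 9.00 × 170.5/538.5 = 2.85 V.

V_out ≈ 2.85 V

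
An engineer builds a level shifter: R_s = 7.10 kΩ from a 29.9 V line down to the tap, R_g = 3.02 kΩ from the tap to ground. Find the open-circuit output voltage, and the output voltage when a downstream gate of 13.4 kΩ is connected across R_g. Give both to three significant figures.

Open-circuit: V = 29.9 × 3.02/(7.10 + 3.02) = 8.92 V.
With the load, R_g becomes R_g‖R_L = 2.465 kΩ, so V = 29.9 × 2.465/9.565 = 7.70 V.

Unloaded: 8.92 V; loaded: 7.70 V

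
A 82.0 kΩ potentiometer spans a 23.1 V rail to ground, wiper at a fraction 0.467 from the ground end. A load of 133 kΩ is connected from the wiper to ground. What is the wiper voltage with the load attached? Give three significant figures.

The wiper splits the pot into (1−α)R = 43.71 kΩ above and αR = 38.29 kΩ below.
Lower section ‖ load = 29.73 kΩ.
V_wiper = 23.1 × 29.73/(43.71 + 29.73) = 9.35 V.

V ≈ 9.35 V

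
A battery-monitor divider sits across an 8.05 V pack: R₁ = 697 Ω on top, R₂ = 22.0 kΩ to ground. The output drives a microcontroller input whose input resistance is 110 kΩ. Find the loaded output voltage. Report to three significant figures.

V_out ≈ 7.76 V

The load sits in parallel with R₂: R₂‖R_L = (22000 × 110000) / (22000 + 110000) = 18330 Ω.
V_out = 8.05 × 18330 / (697 + 18330) = 8.05 × 18330/19030 = 7.76 V.
(Unloaded it would have been 7.80 V.)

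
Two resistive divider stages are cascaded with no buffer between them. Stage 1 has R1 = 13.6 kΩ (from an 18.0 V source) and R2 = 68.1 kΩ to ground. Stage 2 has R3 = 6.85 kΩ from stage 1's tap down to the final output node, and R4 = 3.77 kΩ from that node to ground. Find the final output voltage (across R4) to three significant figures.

Stage 2 presents R3+R4 = 10.62 kΩ as a load on stage 1's tap.
Stage 1's lower leg becomes R2‖(R3+R4) = 9.187 kΩ, so V_mid = 18.0 × 9.187/22.79 = 7.257 V.
Stage 2 is itself unloaded: V_out = V_mid × R4/(R3+R4) = 7.257 × 3.77/10.62 = 2.58 V.

V_out ≈ 2.58 V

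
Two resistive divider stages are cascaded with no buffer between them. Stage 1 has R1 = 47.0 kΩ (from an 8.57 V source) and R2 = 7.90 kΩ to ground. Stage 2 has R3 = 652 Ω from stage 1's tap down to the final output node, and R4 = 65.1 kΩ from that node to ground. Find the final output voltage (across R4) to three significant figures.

Stage 2 presents R3+R4 = 65750 Ω as a load on stage 1's tap.
Stage 1's lower leg becomes R2‖(R3+R4) = 7053 Ω, so V_mid = 8.57 × 7053/54050 = 1.118 V.
Stage 2 is itself unloaded: V_out = V_mid × R4/(R3+R4) = 1.118 × 65100/65750 = 1.11 V.

V_out ≈ 1.11 V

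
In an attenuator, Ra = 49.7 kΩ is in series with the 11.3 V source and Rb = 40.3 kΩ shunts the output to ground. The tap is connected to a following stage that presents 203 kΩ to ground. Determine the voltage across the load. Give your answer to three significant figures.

The load sits in parallel with Rb: Rb‖R_L = (40.3 × 203) / (40.3 + 203) = 33.62 kΩ.
V_out = 11.3 × 33.62 / (49.7 + 33.62) = 11.3 × 33.62/83.32 = 4.56 V.

V_out ≈ 4.56 V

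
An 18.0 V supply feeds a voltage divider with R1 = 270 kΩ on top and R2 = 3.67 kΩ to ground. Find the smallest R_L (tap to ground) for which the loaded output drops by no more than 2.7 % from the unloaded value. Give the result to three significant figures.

Output resistance R_th = R1‖R2 = (270 × 3.67)/273.7 = 3.621 kΩ.
The fractional drop is R_th/(R_th + R_L); requiring this ≤ 0.0270 gives R_L ≥ R_th(1/0.0270 − 1) = 3.621 × 36.04 = 130 kΩ.

R_L(min) ≈ 130 kΩ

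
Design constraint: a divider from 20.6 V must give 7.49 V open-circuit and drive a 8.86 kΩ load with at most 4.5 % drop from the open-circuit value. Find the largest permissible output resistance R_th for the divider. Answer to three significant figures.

Loading drop = R_th/(R_th + R_L) ≤ 0.0450, so R_th ≤ R_L · ε/(1−ε) = 8.86 kΩ × 0.0450/0.9550 = 417 Ω.
(Any R1, R2 with R2/(R1+R2) = 0.364 and R1‖R2 ≤ 417 Ω will meet the spec.)

R_th ≤ 417 Ω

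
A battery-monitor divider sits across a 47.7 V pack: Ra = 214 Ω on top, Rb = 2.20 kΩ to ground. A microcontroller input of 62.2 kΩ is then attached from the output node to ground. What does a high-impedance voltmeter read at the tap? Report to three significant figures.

V_out ≈ 43.3 V

The load sits in parallel with Rb: Rb‖R_L = (2200 × 62200) / (2200 + 62200) = 2125 Ω.
V_out = 47.7 × 2125 / (214 + 2125) = 47.7 × 2125/2339 = 43.3 V.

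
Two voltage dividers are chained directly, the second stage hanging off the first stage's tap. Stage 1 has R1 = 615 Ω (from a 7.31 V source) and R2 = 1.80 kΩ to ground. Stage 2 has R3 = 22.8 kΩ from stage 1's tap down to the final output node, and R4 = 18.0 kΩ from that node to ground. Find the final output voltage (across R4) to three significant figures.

V_out ≈ 2.38 V

Stage 2 presents R3+R4 = 40800 Ω as a load on stage 1's tap.
Stage 1's lower leg becomes R2‖(R3+R4) = 1724 Ω, so V_mid = 7.31 × 1724/2339 = 5.388 V.
Stage 2 is itself unloaded: V_out = V_mid × R4/(R3+R4) = 5.388 × 18000/40800 = 2.38 V.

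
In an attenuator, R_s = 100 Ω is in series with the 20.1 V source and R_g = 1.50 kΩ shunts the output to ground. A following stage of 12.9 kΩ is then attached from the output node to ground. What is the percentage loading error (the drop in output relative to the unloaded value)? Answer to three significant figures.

The divider's output (Thévenin) resistance is R_s‖R_g = 93.75 Ω.
Fractional drop under load = R_th/(R_th + R_L) = 93.75 / (93.75 + 12900) = 0.007215.
So the output falls by 0.722 %.

0.722 %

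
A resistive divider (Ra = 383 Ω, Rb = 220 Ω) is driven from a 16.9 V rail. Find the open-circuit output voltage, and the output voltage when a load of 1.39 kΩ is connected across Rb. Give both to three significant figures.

Open-circuit: V = 16.9 × 220/(383 + 220) = 6.17 V.
With the load, Rb becomes Rb‖R_L = 189.9 Ω, so V = 16.9 × 189.9/572.9 = 5.60 V.

Unloaded: 6.17 V; loaded: 5.60 V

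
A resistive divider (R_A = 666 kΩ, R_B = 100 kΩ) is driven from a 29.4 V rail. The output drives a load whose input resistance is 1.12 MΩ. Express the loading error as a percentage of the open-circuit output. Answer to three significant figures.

The divider's output (Thévenin) resistance is R_A‖R_B = 86.95 kΩ.
Fractional drop under load = R_th/(R_th + R_L) = 86.95 / (86.95 + 1120) = 0.07204.
So the output falls by 7.20 %.

7.20 %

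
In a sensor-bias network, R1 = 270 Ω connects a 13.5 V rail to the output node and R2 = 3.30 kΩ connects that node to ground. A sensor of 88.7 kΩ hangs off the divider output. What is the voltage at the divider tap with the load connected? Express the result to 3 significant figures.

V_out ≈ 12.4 V

The load sits in parallel with R2: R2‖R_L = (3300 × 88700) / (3300 + 88700) = 3182 Ω.
V_out = 13.5 × 3182 / (270 + 3182) = 13.5 × 3182/3452 = 12.4 V.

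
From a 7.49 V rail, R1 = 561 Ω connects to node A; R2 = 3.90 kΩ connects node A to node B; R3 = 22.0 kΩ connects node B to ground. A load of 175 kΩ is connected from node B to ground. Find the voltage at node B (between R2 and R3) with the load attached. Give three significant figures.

V ≈ 6.10 V

At node B, R3 is in parallel with the load: R3‖R_L = 19540 Ω.
Below node A the resistance is R2 + (R3‖R_L) = 23440 Ω, so V_A = 7.49 × 23440/24000 = 7.315 V.
Then V_B = V_A × (R3‖R_L)/(R2 + R3‖R_L) = 7.315 × 19540/23440 = 6.10 V.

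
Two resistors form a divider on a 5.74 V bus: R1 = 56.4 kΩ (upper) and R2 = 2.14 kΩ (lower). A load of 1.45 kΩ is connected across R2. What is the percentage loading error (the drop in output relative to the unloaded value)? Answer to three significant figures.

The divider's output (Thévenin) resistance is R1‖R2 = 2.062 kΩ.
Fractional drop under load = R_th/(R_th + R_L) = 2.062 / (2.062 + 1.45) = 0.5871.
So the output falls by 58.7 %.

58.7 %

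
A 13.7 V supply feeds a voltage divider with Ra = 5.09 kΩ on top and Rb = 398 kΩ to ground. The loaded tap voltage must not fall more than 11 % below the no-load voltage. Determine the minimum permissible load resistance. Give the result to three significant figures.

Output resistance R_th = Ra‖Rb = (5.09 × 398)/403.1 = 5.026 kΩ.
The fractional drop is R_th/(R_th + R_L); requiring this ≤ 0.110 gives R_L ≥ R_th(1/0.110 − 1) = 5.026 × 8.091 = 40.7 kΩ.

R_L(min) ≈ 40.7 kΩ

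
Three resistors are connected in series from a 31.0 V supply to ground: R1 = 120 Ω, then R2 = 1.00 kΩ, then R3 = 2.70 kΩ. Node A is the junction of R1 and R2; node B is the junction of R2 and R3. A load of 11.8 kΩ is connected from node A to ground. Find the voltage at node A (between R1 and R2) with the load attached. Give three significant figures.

V ≈ 29.7 V

Below node A the series string R2+R3 = 3700 Ω sits in parallel with the 11800 Ω load: 2817 Ω.
V_A = 31.0 × 2817/(120 + 2817) = 29.7 V.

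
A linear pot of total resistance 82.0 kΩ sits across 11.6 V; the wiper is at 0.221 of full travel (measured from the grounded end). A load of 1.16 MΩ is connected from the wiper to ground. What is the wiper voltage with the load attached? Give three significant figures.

V ≈ 2.53 V

The wiper splits the pot into (1−α)R = 63.88 kΩ above and αR = 18.12 kΩ below.
Lower section ‖ load = 17.84 kΩ.
V_wiper = 11.6 × 17.84/(63.88 + 17.84) = 2.53 V.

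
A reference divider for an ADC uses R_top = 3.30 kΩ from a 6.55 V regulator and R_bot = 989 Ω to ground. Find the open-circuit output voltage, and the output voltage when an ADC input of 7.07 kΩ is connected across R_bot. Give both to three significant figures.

Open-circuit: V = 6.55 × 989/(3300 + 989) = 1.51 V.
With the load, R_bot becomes R_bot‖R_L = 867.6 Ω, so V = 6.55 × 867.6/4168 = 1.36 V.

Unloaded: 1.51 V; loaded: 1.36 V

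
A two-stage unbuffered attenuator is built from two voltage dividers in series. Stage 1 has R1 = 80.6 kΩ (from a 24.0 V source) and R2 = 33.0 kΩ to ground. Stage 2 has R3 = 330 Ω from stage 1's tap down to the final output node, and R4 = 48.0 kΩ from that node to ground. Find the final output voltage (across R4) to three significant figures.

V_out ≈ 4.66 V

Stage 2 presents R3+R4 = 48330 Ω as a load on stage 1's tap.
Stage 1's lower leg becomes R2‖(R3+R4) = 19610 Ω, so V_mid = 24.0 × 19610/100200 = 4.697 V.
Stage 2 is itself unloaded: V_out = V_mid × R4/(R3+R4) = 4.697 × 48000/48330 = 4.66 V.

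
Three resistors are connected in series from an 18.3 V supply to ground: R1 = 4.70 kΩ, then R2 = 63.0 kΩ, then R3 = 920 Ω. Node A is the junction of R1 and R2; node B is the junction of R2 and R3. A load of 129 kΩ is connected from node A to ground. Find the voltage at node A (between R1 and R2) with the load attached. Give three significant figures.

V ≈ 16.5 V

Below node A the series string R2+R3 = 63920 Ω sits in parallel with the 129000 Ω load: 42740 Ω.
V_A = 18.3 × 42740/(4700 + 42740) = 16.5 V.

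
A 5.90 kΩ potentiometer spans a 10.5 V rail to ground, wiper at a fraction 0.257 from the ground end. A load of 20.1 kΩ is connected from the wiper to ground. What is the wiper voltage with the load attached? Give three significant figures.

The wiper splits the pot into (1−α)R = 4.384 kΩ above and αR = 1.516 kΩ below.
Lower section ‖ load = 1.410 kΩ.
V_wiper = 10.5 × 1.410/(4.384 + 1.410) = 2.56 V.

V ≈ 2.56 V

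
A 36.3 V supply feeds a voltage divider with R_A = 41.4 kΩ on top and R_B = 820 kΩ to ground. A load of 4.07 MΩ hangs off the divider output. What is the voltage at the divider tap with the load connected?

V_out ≈ 34.2 V

The load sits in parallel with R_B: R_B‖R_L = (820 × 4070) / (820 + 4070) = 682.5 kΩ.
V_out = 36.3 × 682.5 / (41.4 + 682.5) = 36.3 × 682.5/723.9 = 34.2 V.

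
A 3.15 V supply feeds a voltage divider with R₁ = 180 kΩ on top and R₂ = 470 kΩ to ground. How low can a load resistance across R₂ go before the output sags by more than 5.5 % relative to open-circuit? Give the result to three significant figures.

R_L(min) ≈ 2.24 MΩ

Output resistance R_th = R₁‖R₂ = (180 × 470)/650.0 = 130.2 kΩ.
The fractional drop is R_th/(R_th + R_L); requiring this ≤ 0.0550 gives R_L ≥ R_th(1/0.0550 − 1) = 130.2 × 17.18 = 2.24 MΩ.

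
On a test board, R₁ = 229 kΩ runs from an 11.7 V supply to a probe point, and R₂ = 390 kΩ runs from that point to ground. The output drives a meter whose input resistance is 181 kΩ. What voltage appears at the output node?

V_out ≈ 4.10 V

The load sits in parallel with R₂: R₂‖R_L = (390 × 181) / (390 + 181) = 123.6 kΩ.
V_out = 11.7 × 123.6 / (229 + 123.6) = 11.7 × 123.6/352.6 = 4.10 V.
(Unloaded it would have been 7.37 V.)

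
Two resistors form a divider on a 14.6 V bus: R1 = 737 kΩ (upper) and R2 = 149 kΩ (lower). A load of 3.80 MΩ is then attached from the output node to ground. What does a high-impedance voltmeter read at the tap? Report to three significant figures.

The load sits in parallel with R2: R2‖R_L = (149 × 3800) / (149 + 3800) = 143.4 kΩ.
V_out = 14.6 × 143.4 / (737 + 143.4) = 14.6 × 143.4/880.4 = 2.38 V.
(Unloaded it would have been 2.46 V.)

V_out ≈ 2.38 V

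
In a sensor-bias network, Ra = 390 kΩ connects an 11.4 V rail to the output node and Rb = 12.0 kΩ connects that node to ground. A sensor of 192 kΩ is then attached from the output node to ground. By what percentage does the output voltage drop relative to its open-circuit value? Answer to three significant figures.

The divider's output (Thévenin) resistance is Ra‖Rb = 11.64 kΩ.
Fractional drop under load = R_th/(R_th + R_L) = 11.64 / (11.64 + 192) = 0.05717.
So the output falls by 5.72 %.

5.72 %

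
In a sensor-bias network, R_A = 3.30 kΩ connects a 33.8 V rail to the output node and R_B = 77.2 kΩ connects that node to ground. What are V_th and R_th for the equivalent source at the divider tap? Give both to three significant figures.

V_th is the open-circuit tap voltage: 33.8 × 77.2/(3.30 + 77.2) = 32.4 V.
With the supply zeroed, R_A and R_B appear in parallel from the tap: R_th = R_A‖R_B = (3.30 × 77.2)/80.50 = 3.16 kΩ.

V_th = 32.4 V, R_th = 3.16 kΩ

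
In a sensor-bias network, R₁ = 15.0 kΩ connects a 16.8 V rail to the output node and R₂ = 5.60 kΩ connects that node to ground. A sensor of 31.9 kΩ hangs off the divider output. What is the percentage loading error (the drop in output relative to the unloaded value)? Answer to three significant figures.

11.3 %

The divider's output (Thévenin) resistance is R₁‖R₂ = 4.078 kΩ.
Fractional drop under load = R_th/(R_th + R_L) = 4.078 / (4.078 + 31.9) = 0.1133.
So the output falls by 11.3 %.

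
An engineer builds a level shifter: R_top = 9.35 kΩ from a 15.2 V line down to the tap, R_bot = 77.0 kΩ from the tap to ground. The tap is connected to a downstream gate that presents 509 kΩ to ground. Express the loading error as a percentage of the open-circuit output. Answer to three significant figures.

1.61 %

The divider's output (Thévenin) resistance is R_top‖R_bot = 8.338 kΩ.
Fractional drop under load = R_th/(R_th + R_L) = 8.338 / (8.338 + 509) = 0.01612.
So the output falls by 1.61 %.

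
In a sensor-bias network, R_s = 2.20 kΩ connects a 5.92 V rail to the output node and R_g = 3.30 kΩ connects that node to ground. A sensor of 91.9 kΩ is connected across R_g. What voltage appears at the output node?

The load sits in parallel with R_g: R_g‖R_L = (3.30 × 91.9) / (3.30 + 91.9) = 3.186 kΩ.
V_out = 5.92 × 3.186 / (2.20 + 3.186) = 5.92 × 3.186/5.386 = 3.50 V.
(Unloaded it would have been 3.55 V.)

V_out ≈ 3.50 V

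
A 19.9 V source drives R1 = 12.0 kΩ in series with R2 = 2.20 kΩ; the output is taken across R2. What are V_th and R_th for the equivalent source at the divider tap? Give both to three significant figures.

V_th = 3.08 V, R_th = 1.86 kΩ

V_th is the open-circuit tap voltage: 19.9 × 2.20/(12.0 + 2.20) = 3.08 V.
With the supply zeroed, R1 and R2 appear in parallel from the tap: R_th = R1‖R2 = (12.0 × 2.20)/14.20 = 1.86 kΩ.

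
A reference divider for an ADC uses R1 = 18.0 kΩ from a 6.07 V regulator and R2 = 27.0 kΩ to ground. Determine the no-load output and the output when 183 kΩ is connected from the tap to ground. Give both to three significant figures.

Unloaded: 3.64 V; loaded: 3.44 V

Open-circuit: V = 6.07 × 27.0/(18.0 + 27.0) = 3.64 V.
With the load, R2 becomes R2‖R_L = 23.53 kΩ, so V = 6.07 × 23.53/41.53 = 3.44 V.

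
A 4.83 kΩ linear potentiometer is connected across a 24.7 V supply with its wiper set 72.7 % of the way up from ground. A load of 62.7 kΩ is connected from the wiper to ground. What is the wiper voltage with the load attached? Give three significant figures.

V ≈ 17.7 V

The wiper splits the pot into (1−α)R = 1.319 kΩ above and αR = 3.511 kΩ below.
Lower section ‖ load = 3.325 kΩ.
V_wiper = 24.7 × 3.325/(1.319 + 3.325) = 17.7 V.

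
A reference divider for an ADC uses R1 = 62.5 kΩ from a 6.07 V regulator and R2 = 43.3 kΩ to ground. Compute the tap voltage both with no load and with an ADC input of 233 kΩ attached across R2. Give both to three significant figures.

Unloaded: 2.48 V; loaded: 2.24 V

Open-circuit: V = 6.07 × 43.3/(62.5 + 43.3) = 2.48 V.
With the load, R2 becomes R2‖R_L = 36.51 kΩ, so V = 6.07 × 36.51/99.01 = 2.24 V.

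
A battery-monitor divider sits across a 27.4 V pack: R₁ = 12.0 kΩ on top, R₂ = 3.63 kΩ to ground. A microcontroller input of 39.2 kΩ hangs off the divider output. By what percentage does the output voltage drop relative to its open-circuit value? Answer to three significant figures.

6.64 %

The divider's output (Thévenin) resistance is R₁‖R₂ = 2.787 kΩ.
Fractional drop under load = R_th/(R_th + R_L) = 2.787 / (2.787 + 39.2) = 0.06638.
So the output falls by 6.64 %.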